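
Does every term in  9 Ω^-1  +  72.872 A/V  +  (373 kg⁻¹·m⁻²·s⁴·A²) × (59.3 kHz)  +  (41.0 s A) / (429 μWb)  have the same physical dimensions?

Work out the base dimensions of each:
  9 Ω^-1:  Ω⁻¹ = (V·A⁻¹)⁻¹ = kg⁻¹·m⁻²·s³·A²
  72.872 A/V:  A·V⁻¹ = A·(J·C⁻¹)⁻¹ = kg⁻¹·m⁻²·s³·A²
  (373 kg⁻¹·m⁻²·s⁴·A²) × (59.3 kHz):  [kg⁻¹·m⁻²·s⁴·A²] · [s⁻¹] = kg⁻¹·m⁻²·s³·A²
  (41.0 s A) / (429 μWb):  [s·A] / [kg·m²·s⁻²·A⁻¹] = kg⁻¹·m⁻²·s³·A²
Every term reduces to kg⁻¹·m⁻²·s³·A².

Yes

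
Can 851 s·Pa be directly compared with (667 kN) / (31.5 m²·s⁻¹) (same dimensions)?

Expand each in SI base units:
  851 s·Pa:  Pa·s = N·m⁻²·s = kg·m⁻¹·s⁻¹
  (667 kN) / (31.5 m²·s⁻¹):  [kg·m·s⁻²] / [m²·s⁻¹] = kg·m⁻¹·s⁻¹
Both are kg·m⁻¹·s⁻¹, so they have the same dimensions and can be added.

Yes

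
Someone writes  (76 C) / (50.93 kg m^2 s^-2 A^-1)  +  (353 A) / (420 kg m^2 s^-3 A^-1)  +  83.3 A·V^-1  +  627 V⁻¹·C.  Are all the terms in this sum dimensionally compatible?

No

Work out the base dimensions of each:
  (76 C) / (50.93 kg m^2 s^-2 A^-1):  [s·A] / [kg·m²·s⁻²·A⁻¹] = kg⁻¹·m⁻²·s³·A²
  (353 A) / (420 kg m^2 s^-3 A^-1):  [A] / [kg·m²·s⁻³·A⁻¹] = kg⁻¹·m⁻²·s³·A²
  83.3 A·V^-1:  A·V⁻¹ = A·(J·C⁻¹)⁻¹ = kg⁻¹·m⁻²·s³·A²
  627 V⁻¹·C:  C·V⁻¹ = s·A·(J·C⁻¹)⁻¹ = kg⁻¹·m⁻²·s⁴·A²
The terms do not share a single dimension (kg⁻¹·m⁻²·s³·A² vs kg⁻¹·m⁻²·s⁴·A²).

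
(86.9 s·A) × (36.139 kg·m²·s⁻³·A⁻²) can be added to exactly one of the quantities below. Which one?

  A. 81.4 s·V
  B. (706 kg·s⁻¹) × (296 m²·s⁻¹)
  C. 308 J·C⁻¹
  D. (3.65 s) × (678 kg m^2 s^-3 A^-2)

A.

Reference: [s·A] · [kg·m²·s⁻³·A⁻²] = kg·m²·s⁻²·A⁻¹.
Each option:
  A. V·s = J·C⁻¹·s = kg·m²·s⁻²·A⁻¹  ← same
  B. [kg·s⁻¹] · [m²·s⁻¹] = kg·m²·s⁻²
  C. J·C⁻¹ = N·m·(s·A)⁻¹ = kg·m²·s⁻³·A⁻¹
  D. [s] · [kg·m²·s⁻³·A⁻²] = kg·m²·s⁻²·A⁻²
Only A. matches kg·m²·s⁻²·A⁻¹.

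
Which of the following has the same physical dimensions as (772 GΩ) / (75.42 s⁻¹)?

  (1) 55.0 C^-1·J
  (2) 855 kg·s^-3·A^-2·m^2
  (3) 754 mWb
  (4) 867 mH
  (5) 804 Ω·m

Reference: [kg·m²·s⁻³·A⁻²] / [s⁻¹] = kg·m²·s⁻²·A⁻².
Each option:
  (1) J·C⁻¹ = N·m·(s·A)⁻¹ = kg·m²·s⁻³·A⁻¹
  (2) kg·m²·s⁻³·A⁻²
  (3) Wb = V·s = kg·m²·s⁻²·A⁻¹
  (4) H = V·s·A⁻¹ = kg·m²·s⁻²·A⁻²  ← same
  (5) Ω·m = V·A⁻¹·m = kg·m³·s⁻³·A⁻²
Only (4) matches kg·m²·s⁻²·A⁻².

(4)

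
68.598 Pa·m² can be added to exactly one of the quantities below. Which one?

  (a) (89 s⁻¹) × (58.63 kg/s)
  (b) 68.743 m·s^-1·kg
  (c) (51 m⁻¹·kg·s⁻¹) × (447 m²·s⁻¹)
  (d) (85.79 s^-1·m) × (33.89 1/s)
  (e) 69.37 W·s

Reference: Pa·m² = N·m⁻²·m² = kg·m·s⁻².
Each option:
  (a) [s⁻¹] · [kg·s⁻¹] = kg·s⁻²
  (b) kg·m·s⁻¹
  (c) [kg·m⁻¹·s⁻¹] · [m²·s⁻¹] = kg·m·s⁻²  ← same
  (d) [m·s⁻¹] · [s⁻¹] = m·s⁻²
  (e) W·s = J·s⁻¹·s = kg·m²·s⁻²
Only (c) matches kg·m·s⁻².

(c)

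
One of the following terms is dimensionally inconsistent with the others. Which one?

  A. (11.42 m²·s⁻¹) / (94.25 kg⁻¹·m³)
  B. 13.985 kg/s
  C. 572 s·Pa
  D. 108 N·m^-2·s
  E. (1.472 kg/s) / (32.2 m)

B.

Work out the base dimensions of each:
  A. [m²·s⁻¹] / [kg⁻¹·m³] = kg·m⁻¹·s⁻¹
  B. kg·s⁻¹
  C. Pa·s = N·m⁻²·s = kg·m⁻¹·s⁻¹
  D. N·s·m⁻² = kg·m·s⁻²·s·m⁻² = kg·m⁻¹·s⁻¹
  E. [kg·s⁻¹] / [m] = kg·m⁻¹·s⁻¹
All reduce to kg·m⁻¹·s⁻¹ except B., which is kg·s⁻¹.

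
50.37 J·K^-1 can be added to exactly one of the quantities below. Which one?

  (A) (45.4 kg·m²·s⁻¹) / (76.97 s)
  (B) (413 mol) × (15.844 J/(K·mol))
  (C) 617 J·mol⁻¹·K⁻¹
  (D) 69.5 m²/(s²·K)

Reference: J·K⁻¹ = N·m·K⁻¹ = kg·m²·s⁻²·K⁻¹.
Each option:
  (A) [kg·m²·s⁻¹] / [s] = kg·m²·s⁻²
  (B) [mol] · [kg·m²·s⁻²·K⁻¹·mol⁻¹] = kg·m²·s⁻²·K⁻¹  ← same
  (C) J·mol⁻¹·K⁻¹ = N·m·mol⁻¹·K⁻¹ = kg·m²·s⁻²·K⁻¹·mol⁻¹
  (D) m²·s⁻²·K⁻¹
Only (B) matches kg·m²·s⁻²·K⁻¹.

(B)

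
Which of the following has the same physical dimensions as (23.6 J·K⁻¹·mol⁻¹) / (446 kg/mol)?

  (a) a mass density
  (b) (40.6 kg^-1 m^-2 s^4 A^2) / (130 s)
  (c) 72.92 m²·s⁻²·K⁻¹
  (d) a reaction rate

(c)

Reference: [kg·m²·s⁻²·K⁻¹·mol⁻¹] / [kg·mol⁻¹] = m²·s⁻²·K⁻¹.
Each option:
  (a) [mass density] = kg·m⁻³
  (b) [kg⁻¹·m⁻²·s⁴·A²] / [s] = kg⁻¹·m⁻²·s³·A²
  (c) m²·s⁻²·K⁻¹  ← same
  (d) [reaction rate] = m⁻³·s⁻¹·mol
Only (c) matches m²·s⁻²·K⁻¹.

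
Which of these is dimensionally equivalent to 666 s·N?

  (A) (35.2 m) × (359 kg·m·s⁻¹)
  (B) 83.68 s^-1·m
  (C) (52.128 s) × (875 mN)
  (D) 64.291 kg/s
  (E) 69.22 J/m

Reference: N·s = kg·m·s⁻²·s = kg·m·s⁻¹.
Each option:
  (A) [m] · [kg·m·s⁻¹] = kg·m²·s⁻¹
  (B) m·s⁻¹
  (C) [s] · [kg·m·s⁻²] = kg·m·s⁻¹  ← same
  (D) kg·s⁻¹
  (E) J·m⁻¹ = N·m·m⁻¹ = kg·m·s⁻²
Only (C) matches kg·m·s⁻¹.

(C)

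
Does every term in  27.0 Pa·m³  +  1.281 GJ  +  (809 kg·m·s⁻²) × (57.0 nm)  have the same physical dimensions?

Dimensions:
  27.0 Pa·m³:  Pa·m³ = N·m⁻²·m³ = kg·m²·s⁻²
  1.281 GJ:  J = N·m = kg·m²·s⁻²
  (809 kg·m·s⁻²) × (57.0 nm):  [kg·m·s⁻²] · [m] = kg·m²·s⁻²
Every term reduces to kg·m²·s⁻².

Yes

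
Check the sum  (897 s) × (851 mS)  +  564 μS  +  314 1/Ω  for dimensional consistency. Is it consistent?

Work out the base dimensions of each:
  (897 s) × (851 mS):  [s] · [kg⁻¹·m⁻²·s³·A²] = kg⁻¹·m⁻²·s⁴·A²
  564 μS:  S = Ω⁻¹ = kg⁻¹·m⁻²·s³·A²
  314 1/Ω:  Ω⁻¹ = (V·A⁻¹)⁻¹ = kg⁻¹·m⁻²·s³·A²
The terms do not share a single dimension (kg⁻¹·m⁻²·s³·A² vs kg⁻¹·m⁻²·s⁴·A²).

No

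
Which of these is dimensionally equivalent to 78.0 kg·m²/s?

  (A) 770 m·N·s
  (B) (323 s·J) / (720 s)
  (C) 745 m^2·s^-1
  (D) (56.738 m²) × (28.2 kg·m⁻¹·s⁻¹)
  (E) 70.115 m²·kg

(A)

Reference: kg·m²·s⁻¹.
Each option:
  (A) N·m·s = kg·m·s⁻²·m·s = kg·m²·s⁻¹  ← same
  (B) [kg·m²·s⁻¹] / [s] = kg·m²·s⁻²
  (C) m²·s⁻¹
  (D) [m²] · [kg·m⁻¹·s⁻¹] = kg·m·s⁻¹
  (E) kg·m²
Only (A) matches kg·m²·s⁻¹.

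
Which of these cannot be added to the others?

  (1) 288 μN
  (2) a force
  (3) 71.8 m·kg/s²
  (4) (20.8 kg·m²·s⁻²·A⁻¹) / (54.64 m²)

(4)

Reduce each to base SI dimensions:
  (1) N = kg·m·s⁻²
  (2) [force] = kg·m·s⁻²
  (3) kg·m·s⁻²
  (4) [kg·m²·s⁻²·A⁻¹] / [m²] = kg·s⁻²·A⁻¹
All reduce to kg·m·s⁻² except (4), which is kg·s⁻²·A⁻¹.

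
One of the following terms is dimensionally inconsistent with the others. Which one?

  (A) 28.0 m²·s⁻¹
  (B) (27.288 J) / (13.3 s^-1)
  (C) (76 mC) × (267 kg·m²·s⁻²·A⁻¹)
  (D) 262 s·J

(A)

Work out the base dimensions of each:
  (A) m²·s⁻¹
  (B) [kg·m²·s⁻²] / [s⁻¹] = kg·m²·s⁻¹
  (C) [s·A] · [kg·m²·s⁻²·A⁻¹] = kg·m²·s⁻¹
  (D) J·s = N·m·s = kg·m²·s⁻¹
All reduce to kg·m²·s⁻¹ except (A), which is m²·s⁻¹.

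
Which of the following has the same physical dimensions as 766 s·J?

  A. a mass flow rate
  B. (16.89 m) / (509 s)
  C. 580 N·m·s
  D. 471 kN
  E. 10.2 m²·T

Reference: J·s = N·m·s = kg·m²·s⁻¹.
Each option:
  A. [mass flow rate] = kg·s⁻¹
  B. [m] / [s] = m·s⁻¹
  C. N·m·s = kg·m·s⁻²·m·s = kg·m²·s⁻¹  ← same
  D. N = kg·m·s⁻²
  E. T·m² = Wb·m⁻²·m² = kg·m²·s⁻²·A⁻¹
Only C. matches kg·m²·s⁻¹.

C.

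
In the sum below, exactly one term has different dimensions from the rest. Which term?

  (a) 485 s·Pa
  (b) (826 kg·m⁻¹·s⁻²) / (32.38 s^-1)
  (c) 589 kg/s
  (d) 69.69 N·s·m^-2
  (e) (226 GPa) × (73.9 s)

(c)

In SI base units:
  (a) Pa·s = N·m⁻²·s = kg·m⁻¹·s⁻¹
  (b) [kg·m⁻¹·s⁻²] / [s⁻¹] = kg·m⁻¹·s⁻¹
  (c) kg·s⁻¹
  (d) N·s·m⁻² = kg·m·s⁻²·s·m⁻² = kg·m⁻¹·s⁻¹
  (e) [kg·m⁻¹·s⁻²] · [s] = kg·m⁻¹·s⁻¹
All reduce to kg·m⁻¹·s⁻¹ except (c), which is kg·s⁻¹.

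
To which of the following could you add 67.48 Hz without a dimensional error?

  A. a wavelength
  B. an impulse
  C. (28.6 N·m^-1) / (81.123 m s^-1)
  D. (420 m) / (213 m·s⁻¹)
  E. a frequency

Reference: Hz = s⁻¹.
Each option:
  A. [wavelength] = m
  B. [impulse] = kg·m·s⁻¹
  C. [kg·s⁻²] / [m·s⁻¹] = kg·m⁻¹·s⁻¹
  D. [m] / [m·s⁻¹] = s
  E. [frequency] = s⁻¹  ← same
Only E. matches s⁻¹.

E.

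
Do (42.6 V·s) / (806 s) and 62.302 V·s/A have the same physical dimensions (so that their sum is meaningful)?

No

In SI base units:
  (42.6 V·s) / (806 s):  [kg·m²·s⁻²·A⁻¹] / [s] = kg·m²·s⁻³·A⁻¹
  62.302 V·s/A:  V·s·A⁻¹ = J·C⁻¹·s·A⁻¹ = kg·m²·s⁻²·A⁻²
kg·m²·s⁻³·A⁻¹ ≠ kg·m²·s⁻²·A⁻², so they cannot be added.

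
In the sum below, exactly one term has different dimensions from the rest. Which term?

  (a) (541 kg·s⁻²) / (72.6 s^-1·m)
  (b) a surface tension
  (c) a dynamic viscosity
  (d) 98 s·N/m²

In SI base units:
  (a) [kg·s⁻²] / [m·s⁻¹] = kg·m⁻¹·s⁻¹
  (b) [surface tension] = kg·s⁻²
  (c) [dynamic viscosity] = kg·m⁻¹·s⁻¹
  (d) N·s·m⁻² = kg·m·s⁻²·s·m⁻² = kg·m⁻¹·s⁻¹
All reduce to kg·m⁻¹·s⁻¹ except (b), which is kg·s⁻².

(b)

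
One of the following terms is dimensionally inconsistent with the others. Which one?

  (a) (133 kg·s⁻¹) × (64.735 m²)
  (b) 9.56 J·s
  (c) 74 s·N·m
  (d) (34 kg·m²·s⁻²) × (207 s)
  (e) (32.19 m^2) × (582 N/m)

Work out the base dimensions of each:
  (a) [kg·s⁻¹] · [m²] = kg·m²·s⁻¹
  (b) J·s = N·m·s = kg·m²·s⁻¹
  (c) N·m·s = kg·m·s⁻²·m·s = kg·m²·s⁻¹
  (d) [kg·m²·s⁻²] · [s] = kg·m²·s⁻¹
  (e) [m²] · [kg·s⁻²] = kg·m²·s⁻²
All reduce to kg·m²·s⁻¹ except (e), which is kg·m²·s⁻².

(e)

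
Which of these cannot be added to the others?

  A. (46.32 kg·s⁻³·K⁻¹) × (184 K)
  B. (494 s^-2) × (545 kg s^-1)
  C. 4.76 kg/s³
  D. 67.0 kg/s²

In SI base units:
  A. [kg·s⁻³·K⁻¹] · [K] = kg·s⁻³
  B. [s⁻²] · [kg·s⁻¹] = kg·s⁻³
  C. kg·s⁻³
  D. kg·s⁻²
All reduce to kg·s⁻³ except D., which is kg·s⁻².

D.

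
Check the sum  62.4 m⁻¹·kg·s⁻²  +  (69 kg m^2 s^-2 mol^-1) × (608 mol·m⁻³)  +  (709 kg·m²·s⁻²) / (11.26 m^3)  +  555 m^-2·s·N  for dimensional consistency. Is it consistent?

No

Reduce each to base SI dimensions:
  62.4 m⁻¹·kg·s⁻²:  kg·m⁻¹·s⁻²
  (69 kg m^2 s^-2 mol^-1) × (608 mol·m⁻³):  [kg·m²·s⁻²·mol⁻¹] · [m⁻³·mol] = kg·m⁻¹·s⁻²
  (709 kg·m²·s⁻²) / (11.26 m^3):  [kg·m²·s⁻²] / [m³] = kg·m⁻¹·s⁻²
  555 m^-2·s·N:  N·s·m⁻² = kg·m·s⁻²·s·m⁻² = kg·m⁻¹·s⁻¹
The terms do not share a single dimension (kg·m⁻¹·s⁻² vs kg·m⁻¹·s⁻¹).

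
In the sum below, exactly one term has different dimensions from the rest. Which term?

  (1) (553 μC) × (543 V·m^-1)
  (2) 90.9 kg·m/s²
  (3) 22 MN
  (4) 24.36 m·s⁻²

(4)

Work out the base dimensions of each:
  (1) [s·A] · [kg·m·s⁻³·A⁻¹] = kg·m·s⁻²
  (2) kg·m·s⁻²
  (3) N = kg·m·s⁻²
  (4) m·s⁻²
All reduce to kg·m·s⁻² except (4), which is m·s⁻².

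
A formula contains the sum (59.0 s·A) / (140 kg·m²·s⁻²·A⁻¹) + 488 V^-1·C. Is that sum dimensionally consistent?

Reduce each to base SI dimensions:
  (59.0 s·A) / (140 kg·m²·s⁻²·A⁻¹):  [s·A] / [kg·m²·s⁻²·A⁻¹] = kg⁻¹·m⁻²·s³·A²
  488 V^-1·C:  C·V⁻¹ = s·A·(J·C⁻¹)⁻¹ = kg⁻¹·m⁻²·s⁴·A²
kg⁻¹·m⁻²·s³·A² ≠ kg⁻¹·m⁻²·s⁴·A², so they cannot be added.

No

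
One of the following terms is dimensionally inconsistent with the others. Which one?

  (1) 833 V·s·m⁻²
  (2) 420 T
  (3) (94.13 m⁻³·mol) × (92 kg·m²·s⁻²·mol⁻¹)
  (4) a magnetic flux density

(3)

Dimensions:
  (1) V·s·m⁻² = J·C⁻¹·s·m⁻² = kg·s⁻²·A⁻¹
  (2) T = Wb·m⁻² = kg·s⁻²·A⁻¹
  (3) [m⁻³·mol] · [kg·m²·s⁻²·mol⁻¹] = kg·m⁻¹·s⁻²
  (4) [magnetic flux density] = kg·s⁻²·A⁻¹
All reduce to kg·s⁻²·A⁻¹ except (3), which is kg·m⁻¹·s⁻².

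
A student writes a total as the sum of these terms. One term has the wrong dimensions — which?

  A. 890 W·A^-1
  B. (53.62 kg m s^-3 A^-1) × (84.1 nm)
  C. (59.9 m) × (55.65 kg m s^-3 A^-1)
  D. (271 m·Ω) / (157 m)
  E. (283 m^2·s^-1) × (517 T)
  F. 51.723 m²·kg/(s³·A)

Dimensions:
  A. W·A⁻¹ = J·s⁻¹·A⁻¹ = kg·m²·s⁻³·A⁻¹
  B. [kg·m·s⁻³·A⁻¹] · [m] = kg·m²·s⁻³·A⁻¹
  C. [m] · [kg·m·s⁻³·A⁻¹] = kg·m²·s⁻³·A⁻¹
  D. [kg·m³·s⁻³·A⁻²] / [m] = kg·m²·s⁻³·A⁻²
  E. [m²·s⁻¹] · [kg·s⁻²·A⁻¹] = kg·m²·s⁻³·A⁻¹
  F. kg·m²·s⁻³·A⁻¹
All reduce to kg·m²·s⁻³·A⁻¹ except D., which is kg·m²·s⁻³·A⁻².

D.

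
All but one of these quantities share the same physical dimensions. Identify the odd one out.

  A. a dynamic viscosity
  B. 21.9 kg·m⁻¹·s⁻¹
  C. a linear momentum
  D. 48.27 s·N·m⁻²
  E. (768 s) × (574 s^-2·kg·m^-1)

C.

Dimensions:
  A. [dynamic viscosity] = kg·m⁻¹·s⁻¹
  B. kg·m⁻¹·s⁻¹
  C. [linear momentum] = kg·m·s⁻¹
  D. N·s·m⁻² = kg·m·s⁻²·s·m⁻² = kg·m⁻¹·s⁻¹
  E. [s] · [kg·m⁻¹·s⁻²] = kg·m⁻¹·s⁻¹
All reduce to kg·m⁻¹·s⁻¹ except C., which is kg·m·s⁻¹.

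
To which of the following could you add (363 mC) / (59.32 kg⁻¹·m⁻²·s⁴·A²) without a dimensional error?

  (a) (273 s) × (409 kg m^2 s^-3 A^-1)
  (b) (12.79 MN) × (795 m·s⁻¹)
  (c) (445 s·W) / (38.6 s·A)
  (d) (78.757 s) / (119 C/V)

(c)

Reference: [s·A] / [kg⁻¹·m⁻²·s⁴·A²] = kg·m²·s⁻³·A⁻¹.
Each option:
  (a) [s] · [kg·m²·s⁻³·A⁻¹] = kg·m²·s⁻²·A⁻¹
  (b) [kg·m·s⁻²] · [m·s⁻¹] = kg·m²·s⁻³
  (c) [kg·m²·s⁻²] / [s·A] = kg·m²·s⁻³·A⁻¹  ← same
  (d) [s] / [kg⁻¹·m⁻²·s⁴·A²] = kg·m²·s⁻³·A⁻²
Only (c) matches kg·m²·s⁻³·A⁻¹.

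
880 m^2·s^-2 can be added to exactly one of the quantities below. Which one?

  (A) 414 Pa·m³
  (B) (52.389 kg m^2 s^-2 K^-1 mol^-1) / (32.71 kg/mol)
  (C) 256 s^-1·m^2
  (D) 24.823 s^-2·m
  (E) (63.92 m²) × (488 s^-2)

Reference: m²·s⁻².
Each option:
  (A) Pa·m³ = N·m⁻²·m³ = kg·m²·s⁻²
  (B) [kg·m²·s⁻²·K⁻¹·mol⁻¹] / [kg·mol⁻¹] = m²·s⁻²·K⁻¹
  (C) m²·s⁻¹
  (D) m·s⁻²
  (E) [m²] · [s⁻²] = m²·s⁻²  ← same
Only (E) matches m²·s⁻².

(E)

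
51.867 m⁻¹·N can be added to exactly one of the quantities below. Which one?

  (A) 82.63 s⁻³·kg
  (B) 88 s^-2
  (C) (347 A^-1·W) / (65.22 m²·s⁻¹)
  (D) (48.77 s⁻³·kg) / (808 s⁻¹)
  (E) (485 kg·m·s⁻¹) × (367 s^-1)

(D)

Reference: N·m⁻¹ = kg·m·s⁻²·m⁻¹ = kg·s⁻².
Each option:
  (A) kg·s⁻³
  (B) s⁻²
  (C) [kg·m²·s⁻³·A⁻¹] / [m²·s⁻¹] = kg·s⁻²·A⁻¹
  (D) [kg·s⁻³] / [s⁻¹] = kg·s⁻²  ← same
  (E) [kg·m·s⁻¹] · [s⁻¹] = kg·m·s⁻²
Only (D) matches kg·s⁻².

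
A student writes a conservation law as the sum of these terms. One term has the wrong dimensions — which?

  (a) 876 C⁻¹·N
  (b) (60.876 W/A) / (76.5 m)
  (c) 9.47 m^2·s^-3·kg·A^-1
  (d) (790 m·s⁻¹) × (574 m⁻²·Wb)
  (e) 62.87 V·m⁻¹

Expand each in SI base units:
  (a) N·C⁻¹ = kg·m·s⁻²·(s·A)⁻¹ = kg·m·s⁻³·A⁻¹
  (b) [kg·m²·s⁻³·A⁻¹] / [m] = kg·m·s⁻³·A⁻¹
  (c) kg·m²·s⁻³·A⁻¹
  (d) [m·s⁻¹] · [kg·s⁻²·A⁻¹] = kg·m·s⁻³·A⁻¹
  (e) V·m⁻¹ = J·C⁻¹·m⁻¹ = kg·m·s⁻³·A⁻¹
All reduce to kg·m·s⁻³·A⁻¹ except (c), which is kg·m²·s⁻³·A⁻¹.

(c)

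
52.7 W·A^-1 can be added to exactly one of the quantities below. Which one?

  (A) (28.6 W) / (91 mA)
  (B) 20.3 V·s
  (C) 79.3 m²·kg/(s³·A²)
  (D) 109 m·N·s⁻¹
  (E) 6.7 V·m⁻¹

Reference: W·A⁻¹ = J·s⁻¹·A⁻¹ = kg·m²·s⁻³·A⁻¹.
Each option:
  (A) [kg·m²·s⁻³] / [A] = kg·m²·s⁻³·A⁻¹  ← same
  (B) V·s = J·C⁻¹·s = kg·m²·s⁻²·A⁻¹
  (C) kg·m²·s⁻³·A⁻²
  (D) N·m·s⁻¹ = kg·m·s⁻²·m·s⁻¹ = kg·m²·s⁻³
  (E) V·m⁻¹ = J·C⁻¹·m⁻¹ = kg·m·s⁻³·A⁻¹
Only (A) matches kg·m²·s⁻³·A⁻¹.

(A)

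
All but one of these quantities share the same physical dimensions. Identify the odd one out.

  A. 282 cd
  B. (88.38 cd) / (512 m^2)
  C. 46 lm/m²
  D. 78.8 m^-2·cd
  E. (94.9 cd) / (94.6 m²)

A.

Expand each in SI base units:
  A. cd
  B. [cd] / [m²] = m⁻²·cd
  C. lm·m⁻² = cd·m⁻² = m⁻²·cd
  D. cd·m⁻² = m⁻²·cd
  E. [cd] / [m²] = m⁻²·cd
All reduce to m⁻²·cd except A., which is cd.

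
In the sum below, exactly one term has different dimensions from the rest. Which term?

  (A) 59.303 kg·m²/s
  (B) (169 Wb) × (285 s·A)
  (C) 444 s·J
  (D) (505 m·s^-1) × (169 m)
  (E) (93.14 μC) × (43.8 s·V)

Expand each in SI base units:
  (A) kg·m²·s⁻¹
  (B) [kg·m²·s⁻²·A⁻¹] · [s·A] = kg·m²·s⁻¹
  (C) J·s = N·m·s = kg·m²·s⁻¹
  (D) [m·s⁻¹] · [m] = m²·s⁻¹
  (E) [s·A] · [kg·m²·s⁻²·A⁻¹] = kg·m²·s⁻¹
All reduce to kg·m²·s⁻¹ except (D), which is m²·s⁻¹.

(D)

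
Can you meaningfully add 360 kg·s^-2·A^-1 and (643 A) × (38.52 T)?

No

In SI base units:
  360 kg·s^-2·A^-1:  kg·s⁻²·A⁻¹
  (643 A) × (38.52 T):  [A] · [kg·s⁻²·A⁻¹] = kg·s⁻²
kg·s⁻²·A⁻¹ ≠ kg·s⁻², so they cannot be added.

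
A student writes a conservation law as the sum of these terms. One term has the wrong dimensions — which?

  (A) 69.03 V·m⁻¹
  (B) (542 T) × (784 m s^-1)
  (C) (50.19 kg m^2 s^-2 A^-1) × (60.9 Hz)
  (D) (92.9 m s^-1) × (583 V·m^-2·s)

In SI base units:
  (A) V·m⁻¹ = J·C⁻¹·m⁻¹ = kg·m·s⁻³·A⁻¹
  (B) [kg·s⁻²·A⁻¹] · [m·s⁻¹] = kg·m·s⁻³·A⁻¹
  (C) [kg·m²·s⁻²·A⁻¹] · [s⁻¹] = kg·m²·s⁻³·A⁻¹
  (D) [m·s⁻¹] · [kg·s⁻²·A⁻¹] = kg·m·s⁻³·A⁻¹
All reduce to kg·m·s⁻³·A⁻¹ except (C), which is kg·m²·s⁻³·A⁻¹.

(C)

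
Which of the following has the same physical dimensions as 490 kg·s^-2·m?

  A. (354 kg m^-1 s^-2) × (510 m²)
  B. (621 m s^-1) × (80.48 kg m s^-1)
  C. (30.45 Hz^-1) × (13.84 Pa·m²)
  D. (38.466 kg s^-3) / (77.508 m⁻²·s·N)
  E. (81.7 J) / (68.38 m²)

A.

Reference: kg·m·s⁻².
Each option:
  A. [kg·m⁻¹·s⁻²] · [m²] = kg·m·s⁻²  ← same
  B. [m·s⁻¹] · [kg·m·s⁻¹] = kg·m²·s⁻²
  C. [s] · [kg·m·s⁻²] = kg·m·s⁻¹
  D. [kg·s⁻³] / [kg·m⁻¹·s⁻¹] = m·s⁻²
  E. [kg·m²·s⁻²] / [m²] = kg·s⁻²
Only A. matches kg·m·s⁻².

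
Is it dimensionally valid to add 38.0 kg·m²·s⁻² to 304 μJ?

Reduce each to base SI dimensions:
  38.0 kg·m²·s⁻²:  kg·m²·s⁻²
  304 μJ:  J = N·m = kg·m²·s⁻²
Both are kg·m²·s⁻², so they have the same dimensions and can be added.

Yes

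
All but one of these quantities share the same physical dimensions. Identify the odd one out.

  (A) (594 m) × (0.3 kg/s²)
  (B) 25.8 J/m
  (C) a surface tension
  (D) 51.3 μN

(C)

Reduce each to base SI dimensions:
  (A) [m] · [kg·s⁻²] = kg·m·s⁻²
  (B) J·m⁻¹ = N·m·m⁻¹ = kg·m·s⁻²
  (C) [surface tension] = kg·s⁻²
  (D) N = kg·m·s⁻²
All reduce to kg·m·s⁻² except (C), which is kg·s⁻².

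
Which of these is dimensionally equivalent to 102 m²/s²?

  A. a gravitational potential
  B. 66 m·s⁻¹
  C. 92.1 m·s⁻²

Reference: m²·s⁻².
Each option:
  A. [gravitational potential] = m²·s⁻²  ← same
  B. m·s⁻¹
  C. m·s⁻²
Only A. matches m²·s⁻².

A.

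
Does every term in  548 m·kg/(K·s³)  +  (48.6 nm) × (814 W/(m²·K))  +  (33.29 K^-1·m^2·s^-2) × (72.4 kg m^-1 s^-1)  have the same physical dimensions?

Reduce each to base SI dimensions:
  548 m·kg/(K·s³):  kg·m·s⁻³·K⁻¹
  (48.6 nm) × (814 W/(m²·K)):  [m] · [kg·s⁻³·K⁻¹] = kg·m·s⁻³·K⁻¹
  (33.29 K^-1·m^2·s^-2) × (72.4 kg m^-1 s^-1):  [m²·s⁻²·K⁻¹] · [kg·m⁻¹·s⁻¹] = kg·m·s⁻³·K⁻¹
Every term reduces to kg·m·s⁻³·K⁻¹.

Yes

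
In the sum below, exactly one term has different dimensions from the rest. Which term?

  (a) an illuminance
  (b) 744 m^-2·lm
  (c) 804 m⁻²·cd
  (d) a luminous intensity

Expand each in SI base units:
  (a) [illuminance] = m⁻²·cd
  (b) lm·m⁻² = cd·m⁻² = m⁻²·cd
  (c) m⁻²·cd
  (d) [luminous intensity] = cd
All reduce to m⁻²·cd except (d), which is cd.

(d)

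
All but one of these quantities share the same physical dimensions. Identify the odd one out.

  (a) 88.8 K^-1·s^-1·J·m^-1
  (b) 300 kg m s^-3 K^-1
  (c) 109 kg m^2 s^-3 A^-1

Work out the base dimensions of each:
  (a) J·s⁻¹·m⁻¹·K⁻¹ = N·m·s⁻¹·m⁻¹·K⁻¹ = kg·m·s⁻³·K⁻¹
  (b) kg·m·s⁻³·K⁻¹
  (c) kg·m²·s⁻³·A⁻¹
All reduce to kg·m·s⁻³·K⁻¹ except (c), which is kg·m²·s⁻³·A⁻¹.

(c)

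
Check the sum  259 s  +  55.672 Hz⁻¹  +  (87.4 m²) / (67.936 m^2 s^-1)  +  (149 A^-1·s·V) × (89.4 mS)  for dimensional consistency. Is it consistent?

Reduce each to base SI dimensions:
  259 s:  s
  55.672 Hz⁻¹:  Hz⁻¹ = (s⁻¹)⁻¹ = s
  (87.4 m²) / (67.936 m^2 s^-1):  [m²] / [m²·s⁻¹] = s
  (149 A^-1·s·V) × (89.4 mS):  [kg·m²·s⁻²·A⁻²] · [kg⁻¹·m⁻²·s³·A²] = s
Every term reduces to s.

Yes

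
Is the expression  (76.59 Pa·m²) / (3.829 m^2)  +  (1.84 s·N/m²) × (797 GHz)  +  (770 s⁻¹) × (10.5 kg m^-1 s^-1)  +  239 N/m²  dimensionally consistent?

Yes

Work out the base dimensions of each:
  (76.59 Pa·m²) / (3.829 m^2):  [kg·m·s⁻²] / [m²] = kg·m⁻¹·s⁻²
  (1.84 s·N/m²) × (797 GHz):  [kg·m⁻¹·s⁻¹] · [s⁻¹] = kg·m⁻¹·s⁻²
  (770 s⁻¹) × (10.5 kg m^-1 s^-1):  [s⁻¹] · [kg·m⁻¹·s⁻¹] = kg·m⁻¹·s⁻²
  239 N/m²:  N·m⁻² = kg·m·s⁻²·m⁻² = kg·m⁻¹·s⁻²
Every term reduces to kg·m⁻¹·s⁻².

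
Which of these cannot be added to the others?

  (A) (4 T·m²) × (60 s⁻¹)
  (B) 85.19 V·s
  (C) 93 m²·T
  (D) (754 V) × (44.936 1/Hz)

(A)

Reduce each to base SI dimensions:
  (A) [kg·m²·s⁻²·A⁻¹] · [s⁻¹] = kg·m²·s⁻³·A⁻¹
  (B) V·s = J·C⁻¹·s = kg·m²·s⁻²·A⁻¹
  (C) T·m² = Wb·m⁻²·m² = kg·m²·s⁻²·A⁻¹
  (D) [kg·m²·s⁻³·A⁻¹] · [s] = kg·m²·s⁻²·A⁻¹
All reduce to kg·m²·s⁻²·A⁻¹ except (A), which is kg·m²·s⁻³·A⁻¹.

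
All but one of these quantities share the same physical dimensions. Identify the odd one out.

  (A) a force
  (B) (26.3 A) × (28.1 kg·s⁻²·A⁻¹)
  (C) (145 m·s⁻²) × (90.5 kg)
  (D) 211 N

(B)

In SI base units:
  (A) [force] = kg·m·s⁻²
  (B) [A] · [kg·s⁻²·A⁻¹] = kg·s⁻²
  (C) [m·s⁻²] · [kg] = kg·m·s⁻²
  (D) N = kg·m·s⁻²
All reduce to kg·m·s⁻² except (B), which is kg·s⁻².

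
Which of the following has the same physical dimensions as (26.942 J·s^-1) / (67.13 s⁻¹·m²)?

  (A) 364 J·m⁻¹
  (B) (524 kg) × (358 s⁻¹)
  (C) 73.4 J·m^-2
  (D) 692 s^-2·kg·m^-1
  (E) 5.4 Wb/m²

(C)

Reference: [kg·m²·s⁻³] / [m²·s⁻¹] = kg·s⁻².
Each option:
  (A) J·m⁻¹ = N·m·m⁻¹ = kg·m·s⁻²
  (B) [kg] · [s⁻¹] = kg·s⁻¹
  (C) J·m⁻² = N·m·m⁻² = kg·s⁻²  ← same
  (D) kg·m⁻¹·s⁻²
  (E) Wb·m⁻² = V·s·m⁻² = kg·s⁻²·A⁻¹
Only (C) matches kg·s⁻².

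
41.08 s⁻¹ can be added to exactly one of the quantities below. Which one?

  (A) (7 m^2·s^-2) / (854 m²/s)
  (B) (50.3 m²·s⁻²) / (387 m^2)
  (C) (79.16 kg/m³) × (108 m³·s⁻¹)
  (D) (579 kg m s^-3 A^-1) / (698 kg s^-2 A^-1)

(A)

Reference: s⁻¹.
Each option:
  (A) [m²·s⁻²] / [m²·s⁻¹] = s⁻¹  ← same
  (B) [m²·s⁻²] / [m²] = s⁻²
  (C) [kg·m⁻³] · [m³·s⁻¹] = kg·s⁻¹
  (D) [kg·m·s⁻³·A⁻¹] / [kg·s⁻²·A⁻¹] = m·s⁻¹
Only (A) matches s⁻¹.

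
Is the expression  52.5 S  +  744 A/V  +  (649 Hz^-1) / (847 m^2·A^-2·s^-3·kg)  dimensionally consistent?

Expand each in SI base units:
  52.5 S:  S = Ω⁻¹ = kg⁻¹·m⁻²·s³·A²
  744 A/V:  A·V⁻¹ = A·(J·C⁻¹)⁻¹ = kg⁻¹·m⁻²·s³·A²
  (649 Hz^-1) / (847 m^2·A^-2·s^-3·kg):  [s] / [kg·m²·s⁻³·A⁻²] = kg⁻¹·m⁻²·s⁴·A²
The terms do not share a single dimension (kg⁻¹·m⁻²·s³·A² vs kg⁻¹·m⁻²·s⁴·A²).

No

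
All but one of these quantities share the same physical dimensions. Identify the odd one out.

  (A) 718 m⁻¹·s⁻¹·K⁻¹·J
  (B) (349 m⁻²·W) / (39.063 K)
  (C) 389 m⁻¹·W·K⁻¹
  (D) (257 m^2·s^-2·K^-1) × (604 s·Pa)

Reduce each to base SI dimensions:
  (A) J·s⁻¹·m⁻¹·K⁻¹ = N·m·s⁻¹·m⁻¹·K⁻¹ = kg·m·s⁻³·K⁻¹
  (B) [kg·s⁻³] / [K] = kg·s⁻³·K⁻¹
  (C) W·m⁻¹·K⁻¹ = J·s⁻¹·m⁻¹·K⁻¹ = kg·m·s⁻³·K⁻¹
  (D) [m²·s⁻²·K⁻¹] · [kg·m⁻¹·s⁻¹] = kg·m·s⁻³·K⁻¹
All reduce to kg·m·s⁻³·K⁻¹ except (B), which is kg·s⁻³·K⁻¹.

(B)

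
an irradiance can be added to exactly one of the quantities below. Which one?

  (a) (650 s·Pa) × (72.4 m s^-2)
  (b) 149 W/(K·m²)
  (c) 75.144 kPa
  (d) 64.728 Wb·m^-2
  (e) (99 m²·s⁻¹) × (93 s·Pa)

Reference: [irradiance] = kg·s⁻³.
Each option:
  (a) [kg·m⁻¹·s⁻¹] · [m·s⁻²] = kg·s⁻³  ← same
  (b) W·m⁻²·K⁻¹ = J·s⁻¹·m⁻²·K⁻¹ = kg·s⁻³·K⁻¹
  (c) Pa = N·m⁻² = kg·m⁻¹·s⁻²
  (d) Wb·m⁻² = V·s·m⁻² = kg·s⁻²·A⁻¹
  (e) [m²·s⁻¹] · [kg·m⁻¹·s⁻¹] = kg·m·s⁻²
Only (a) matches kg·s⁻³.

(a)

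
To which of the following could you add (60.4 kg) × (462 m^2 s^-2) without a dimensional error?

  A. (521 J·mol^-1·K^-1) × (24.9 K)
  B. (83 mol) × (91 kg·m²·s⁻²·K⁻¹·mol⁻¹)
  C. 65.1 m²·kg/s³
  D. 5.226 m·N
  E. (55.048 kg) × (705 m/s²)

Reference: [kg] · [m²·s⁻²] = kg·m²·s⁻².
Each option:
  A. [kg·m²·s⁻²·K⁻¹·mol⁻¹] · [K] = kg·m²·s⁻²·mol⁻¹
  B. [mol] · [kg·m²·s⁻²·K⁻¹·mol⁻¹] = kg·m²·s⁻²·K⁻¹
  C. kg·m²·s⁻³
  D. N·m = kg·m·s⁻²·m = kg·m²·s⁻²  ← same
  E. [kg] · [m·s⁻²] = kg·m·s⁻²
Only D. matches kg·m²·s⁻².

D.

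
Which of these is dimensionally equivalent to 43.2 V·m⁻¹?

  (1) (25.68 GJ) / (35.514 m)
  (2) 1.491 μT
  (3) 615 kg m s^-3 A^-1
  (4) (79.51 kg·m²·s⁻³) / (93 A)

(3)

Reference: V·m⁻¹ = J·C⁻¹·m⁻¹ = kg·m·s⁻³·A⁻¹.
Each option:
  (1) [kg·m²·s⁻²] / [m] = kg·m·s⁻²
  (2) T = Wb·m⁻² = kg·s⁻²·A⁻¹
  (3) kg·m·s⁻³·A⁻¹  ← same
  (4) [kg·m²·s⁻³] / [A] = kg·m²·s⁻³·A⁻¹
Only (3) matches kg·m·s⁻³·A⁻¹.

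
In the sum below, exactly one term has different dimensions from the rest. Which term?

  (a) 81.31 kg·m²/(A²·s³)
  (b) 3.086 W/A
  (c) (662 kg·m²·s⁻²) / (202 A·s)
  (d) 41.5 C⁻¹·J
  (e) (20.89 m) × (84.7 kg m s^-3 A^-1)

Expand each in SI base units:
  (a) kg·m²·s⁻³·A⁻²
  (b) W·A⁻¹ = J·s⁻¹·A⁻¹ = kg·m²·s⁻³·A⁻¹
  (c) [kg·m²·s⁻²] / [s·A] = kg·m²·s⁻³·A⁻¹
  (d) J·C⁻¹ = N·m·(s·A)⁻¹ = kg·m²·s⁻³·A⁻¹
  (e) [m] · [kg·m·s⁻³·A⁻¹] = kg·m²·s⁻³·A⁻¹
All reduce to kg·m²·s⁻³·A⁻¹ except (a), which is kg·m²·s⁻³·A⁻².

(a)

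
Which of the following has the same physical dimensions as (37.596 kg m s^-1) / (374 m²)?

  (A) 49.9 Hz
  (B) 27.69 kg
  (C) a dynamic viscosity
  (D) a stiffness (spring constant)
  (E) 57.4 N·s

Reference: [kg·m·s⁻¹] / [m²] = kg·m⁻¹·s⁻¹.
Each option:
  (A) Hz = s⁻¹
  (B) kg
  (C) [dynamic viscosity] = kg·m⁻¹·s⁻¹  ← same
  (D) [stiffness (spring constant)] = kg·s⁻²
  (E) N·s = kg·m·s⁻²·s = kg·m·s⁻¹
Only (C) matches kg·m⁻¹·s⁻¹.

(C)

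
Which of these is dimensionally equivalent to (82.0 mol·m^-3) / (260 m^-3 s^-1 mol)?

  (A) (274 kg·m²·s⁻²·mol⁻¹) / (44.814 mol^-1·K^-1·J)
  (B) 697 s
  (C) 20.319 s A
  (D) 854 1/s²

Reference: [m⁻³·mol] / [m⁻³·s⁻¹·mol] = s.
Each option:
  (A) [kg·m²·s⁻²·mol⁻¹] / [kg·m²·s⁻²·K⁻¹·mol⁻¹] = K
  (B) s  ← same
  (C) s·A
  (D) s⁻²
Only (B) matches s.

(B)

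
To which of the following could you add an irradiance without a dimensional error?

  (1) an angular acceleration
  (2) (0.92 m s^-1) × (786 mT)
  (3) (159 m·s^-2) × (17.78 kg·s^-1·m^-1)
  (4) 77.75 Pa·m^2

Reference: [irradiance] = kg·s⁻³.
Each option:
  (1) [angular acceleration] = s⁻²
  (2) [m·s⁻¹] · [kg·s⁻²·A⁻¹] = kg·m·s⁻³·A⁻¹
  (3) [m·s⁻²] · [kg·m⁻¹·s⁻¹] = kg·s⁻³  ← same
  (4) Pa·m² = N·m⁻²·m² = kg·m·s⁻²
Only (3) matches kg·s⁻³.

(3)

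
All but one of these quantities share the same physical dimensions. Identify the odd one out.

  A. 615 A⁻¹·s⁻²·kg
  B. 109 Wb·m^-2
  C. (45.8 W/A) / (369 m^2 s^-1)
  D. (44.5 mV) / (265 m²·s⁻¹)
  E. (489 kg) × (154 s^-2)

E.

In SI base units:
  A. kg·s⁻²·A⁻¹
  B. Wb·m⁻² = V·s·m⁻² = kg·s⁻²·A⁻¹
  C. [kg·m²·s⁻³·A⁻¹] / [m²·s⁻¹] = kg·s⁻²·A⁻¹
  D. [kg·m²·s⁻³·A⁻¹] / [m²·s⁻¹] = kg·s⁻²·A⁻¹
  E. [kg] · [s⁻²] = kg·s⁻²
All reduce to kg·s⁻²·A⁻¹ except E., which is kg·s⁻².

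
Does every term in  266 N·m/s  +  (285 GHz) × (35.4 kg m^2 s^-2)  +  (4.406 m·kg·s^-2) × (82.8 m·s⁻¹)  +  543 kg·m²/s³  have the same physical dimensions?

Dimensions:
  266 N·m/s:  N·m·s⁻¹ = kg·m·s⁻²·m·s⁻¹ = kg·m²·s⁻³
  (285 GHz) × (35.4 kg m^2 s^-2):  [s⁻¹] · [kg·m²·s⁻²] = kg·m²·s⁻³
  (4.406 m·kg·s^-2) × (82.8 m·s⁻¹):  [kg·m·s⁻²] · [m·s⁻¹] = kg·m²·s⁻³
  543 kg·m²/s³:  kg·m²·s⁻³
Every term reduces to kg·m²·s⁻³.

Yes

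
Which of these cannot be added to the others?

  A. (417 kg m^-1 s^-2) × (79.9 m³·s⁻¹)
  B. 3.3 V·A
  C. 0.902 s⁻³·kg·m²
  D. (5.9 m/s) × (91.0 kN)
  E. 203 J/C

Reduce each to base SI dimensions:
  A. [kg·m⁻¹·s⁻²] · [m³·s⁻¹] = kg·m²·s⁻³
  B. V·A = J·C⁻¹·A = kg·m²·s⁻³
  C. kg·m²·s⁻³
  D. [m·s⁻¹] · [kg·m·s⁻²] = kg·m²·s⁻³
  E. J·C⁻¹ = N·m·(s·A)⁻¹ = kg·m²·s⁻³·A⁻¹
All reduce to kg·m²·s⁻³ except E., which is kg·m²·s⁻³·A⁻¹.

E.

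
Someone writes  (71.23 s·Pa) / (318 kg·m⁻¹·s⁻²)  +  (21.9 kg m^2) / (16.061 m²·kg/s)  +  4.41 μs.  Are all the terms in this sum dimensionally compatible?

Yes

Reduce each to base SI dimensions:
  (71.23 s·Pa) / (318 kg·m⁻¹·s⁻²):  [kg·m⁻¹·s⁻¹] / [kg·m⁻¹·s⁻²] = s
  (21.9 kg m^2) / (16.061 m²·kg/s):  [kg·m²] / [kg·m²·s⁻¹] = s
  4.41 μs:  s
Every term reduces to s.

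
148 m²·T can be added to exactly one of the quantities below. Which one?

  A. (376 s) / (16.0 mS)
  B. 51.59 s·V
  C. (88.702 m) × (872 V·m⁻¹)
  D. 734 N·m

Reference: T·m² = Wb·m⁻²·m² = kg·m²·s⁻²·A⁻¹.
Each option:
  A. [s] / [kg⁻¹·m⁻²·s³·A²] = kg·m²·s⁻²·A⁻²
  B. V·s = J·C⁻¹·s = kg·m²·s⁻²·A⁻¹  ← same
  C. [m] · [kg·m·s⁻³·A⁻¹] = kg·m²·s⁻³·A⁻¹
  D. N·m = kg·m·s⁻²·m = kg·m²·s⁻²
Only B. matches kg·m²·s⁻²·A⁻¹.

B.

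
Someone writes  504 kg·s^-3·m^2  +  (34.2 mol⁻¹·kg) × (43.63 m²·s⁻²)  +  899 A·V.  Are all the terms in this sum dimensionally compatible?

Expand each in SI base units:
  504 kg·s^-3·m^2:  kg·m²·s⁻³
  (34.2 mol⁻¹·kg) × (43.63 m²·s⁻²):  [kg·mol⁻¹] · [m²·s⁻²] = kg·m²·s⁻²·mol⁻¹
  899 A·V:  V·A = J·C⁻¹·A = kg·m²·s⁻³
The terms do not share a single dimension (kg·m²·s⁻²·mol⁻¹ vs kg·m²·s⁻³).

No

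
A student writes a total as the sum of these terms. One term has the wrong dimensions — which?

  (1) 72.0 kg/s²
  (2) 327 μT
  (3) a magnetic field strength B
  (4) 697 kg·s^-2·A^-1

(1)

Expand each in SI base units:
  (1) kg·s⁻²
  (2) T = Wb·m⁻² = kg·s⁻²·A⁻¹
  (3) [magnetic field strength B] = kg·s⁻²·A⁻¹
  (4) kg·s⁻²·A⁻¹
All reduce to kg·s⁻²·A⁻¹ except (1), which is kg·s⁻².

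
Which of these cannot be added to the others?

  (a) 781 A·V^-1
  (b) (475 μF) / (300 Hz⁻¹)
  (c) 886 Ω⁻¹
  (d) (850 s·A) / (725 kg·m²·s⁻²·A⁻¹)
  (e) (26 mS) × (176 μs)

Expand each in SI base units:
  (a) A·V⁻¹ = A·(J·C⁻¹)⁻¹ = kg⁻¹·m⁻²·s³·A²
  (b) [kg⁻¹·m⁻²·s⁴·A²] / [s] = kg⁻¹·m⁻²·s³·A²
  (c) Ω⁻¹ = (V·A⁻¹)⁻¹ = kg⁻¹·m⁻²·s³·A²
  (d) [s·A] / [kg·m²·s⁻²·A⁻¹] = kg⁻¹·m⁻²·s³·A²
  (e) [kg⁻¹·m⁻²·s³·A²] · [s] = kg⁻¹·m⁻²·s⁴·A²
All reduce to kg⁻¹·m⁻²·s³·A² except (e), which is kg⁻¹·m⁻²·s⁴·A².

(e)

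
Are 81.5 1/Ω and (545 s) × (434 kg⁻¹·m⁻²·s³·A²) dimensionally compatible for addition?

No

In SI base units:
  81.5 1/Ω:  Ω⁻¹ = (V·A⁻¹)⁻¹ = kg⁻¹·m⁻²·s³·A²
  (545 s) × (434 kg⁻¹·m⁻²·s³·A²):  [s] · [kg⁻¹·m⁻²·s³·A²] = kg⁻¹·m⁻²·s⁴·A²
kg⁻¹·m⁻²·s³·A² ≠ kg⁻¹·m⁻²·s⁴·A², so they cannot be added.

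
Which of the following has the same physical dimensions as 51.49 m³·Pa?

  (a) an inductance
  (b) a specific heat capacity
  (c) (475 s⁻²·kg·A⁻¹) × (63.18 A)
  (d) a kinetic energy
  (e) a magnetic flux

(d)

Reference: Pa·m³ = N·m⁻²·m³ = kg·m²·s⁻².
Each option:
  (a) [inductance] = kg·m²·s⁻²·A⁻²
  (b) [specific heat capacity] = m²·s⁻²·K⁻¹
  (c) [kg·s⁻²·A⁻¹] · [A] = kg·s⁻²
  (d) [kinetic energy] = kg·m²·s⁻²  ← same
  (e) [magnetic flux] = kg·m²·s⁻²·A⁻¹
Only (d) matches kg·m²·s⁻².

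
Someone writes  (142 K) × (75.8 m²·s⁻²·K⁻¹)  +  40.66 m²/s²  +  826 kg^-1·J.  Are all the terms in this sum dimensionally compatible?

Expand each in SI base units:
  (142 K) × (75.8 m²·s⁻²·K⁻¹):  [K] · [m²·s⁻²·K⁻¹] = m²·s⁻²
  40.66 m²/s²:  m²·s⁻²
  826 kg^-1·J:  J·kg⁻¹ = N·m·kg⁻¹ = m²·s⁻²
Every term reduces to m²·s⁻².

Yes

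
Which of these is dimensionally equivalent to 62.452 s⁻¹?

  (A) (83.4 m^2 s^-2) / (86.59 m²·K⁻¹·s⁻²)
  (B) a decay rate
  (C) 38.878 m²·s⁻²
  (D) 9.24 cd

(B)

Reference: s⁻¹.
Each option:
  (A) [m²·s⁻²] / [m²·s⁻²·K⁻¹] = K
  (B) [decay rate] = s⁻¹  ← same
  (C) m²·s⁻²
  (D) cd
Only (B) matches s⁻¹.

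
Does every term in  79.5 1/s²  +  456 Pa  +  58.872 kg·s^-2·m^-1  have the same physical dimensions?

No

Dimensions:
  79.5 1/s²:  s⁻²
  456 Pa:  Pa = N·m⁻² = kg·m⁻¹·s⁻²
  58.872 kg·s^-2·m^-1:  kg·m⁻¹·s⁻²
The terms do not share a single dimension (kg·m⁻¹·s⁻² vs s⁻²).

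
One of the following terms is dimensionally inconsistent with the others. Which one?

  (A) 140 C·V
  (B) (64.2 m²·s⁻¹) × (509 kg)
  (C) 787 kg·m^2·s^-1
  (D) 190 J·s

(A)

Work out the base dimensions of each:
  (A) C·V = s·A·J·C⁻¹ = kg·m²·s⁻²
  (B) [m²·s⁻¹] · [kg] = kg·m²·s⁻¹
  (C) kg·m²·s⁻¹
  (D) J·s = N·m·s = kg·m²·s⁻¹
All reduce to kg·m²·s⁻¹ except (A), which is kg·m²·s⁻².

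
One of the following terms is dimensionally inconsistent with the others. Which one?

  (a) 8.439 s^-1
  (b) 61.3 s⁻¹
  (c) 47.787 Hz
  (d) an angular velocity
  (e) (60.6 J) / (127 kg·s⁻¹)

Expand each in SI base units:
  (a) s⁻¹
  (b) s⁻¹
  (c) Hz = s⁻¹
  (d) [angular velocity] = s⁻¹
  (e) [kg·m²·s⁻²] / [kg·s⁻¹] = m²·s⁻¹
All reduce to s⁻¹ except (e), which is m²·s⁻¹.

(e)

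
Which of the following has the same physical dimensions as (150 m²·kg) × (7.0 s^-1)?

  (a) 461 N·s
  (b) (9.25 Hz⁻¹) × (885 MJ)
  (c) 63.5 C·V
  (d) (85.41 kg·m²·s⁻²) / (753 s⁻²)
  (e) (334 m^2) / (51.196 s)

(b)

Reference: [kg·m²] · [s⁻¹] = kg·m²·s⁻¹.
Each option:
  (a) N·s = kg·m·s⁻²·s = kg·m·s⁻¹
  (b) [s] · [kg·m²·s⁻²] = kg·m²·s⁻¹  ← same
  (c) C·V = s·A·J·C⁻¹ = kg·m²·s⁻²
  (d) [kg·m²·s⁻²] / [s⁻²] = kg·m²
  (e) [m²] / [s] = m²·s⁻¹
Only (b) matches kg·m²·s⁻¹.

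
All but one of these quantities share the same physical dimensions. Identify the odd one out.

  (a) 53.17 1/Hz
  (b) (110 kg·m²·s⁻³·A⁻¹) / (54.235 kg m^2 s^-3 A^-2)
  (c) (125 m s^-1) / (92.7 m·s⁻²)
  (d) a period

(b)

Expand each in SI base units:
  (a) Hz⁻¹ = (s⁻¹)⁻¹ = s
  (b) [kg·m²·s⁻³·A⁻¹] / [kg·m²·s⁻³·A⁻²] = A
  (c) [m·s⁻¹] / [m·s⁻²] = s
  (d) [period] = s
All reduce to s except (b), which is A.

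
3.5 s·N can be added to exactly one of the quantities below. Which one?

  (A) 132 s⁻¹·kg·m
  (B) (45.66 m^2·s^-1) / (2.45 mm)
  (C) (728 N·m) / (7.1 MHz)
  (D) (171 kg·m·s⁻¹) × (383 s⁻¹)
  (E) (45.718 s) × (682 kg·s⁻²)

(A)

Reference: N·s = kg·m·s⁻²·s = kg·m·s⁻¹.
Each option:
  (A) kg·m·s⁻¹  ← same
  (B) [m²·s⁻¹] / [m] = m·s⁻¹
  (C) [kg·m²·s⁻²] / [s⁻¹] = kg·m²·s⁻¹
  (D) [kg·m·s⁻¹] · [s⁻¹] = kg·m·s⁻²
  (E) [s] · [kg·s⁻²] = kg·s⁻¹
Only (A) matches kg·m·s⁻¹.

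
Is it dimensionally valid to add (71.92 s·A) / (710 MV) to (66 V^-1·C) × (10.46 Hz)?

Work out the base dimensions of each:
  (71.92 s·A) / (710 MV):  [s·A] / [kg·m²·s⁻³·A⁻¹] = kg⁻¹·m⁻²·s⁴·A²
  (66 V^-1·C) × (10.46 Hz):  [kg⁻¹·m⁻²·s⁴·A²] · [s⁻¹] = kg⁻¹·m⁻²·s³·A²
kg⁻¹·m⁻²·s⁴·A² ≠ kg⁻¹·m⁻²·s³·A², so they cannot be added.

No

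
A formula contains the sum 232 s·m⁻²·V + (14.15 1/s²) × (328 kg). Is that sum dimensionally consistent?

Work out the base dimensions of each:
  232 s·m⁻²·V:  V·s·m⁻² = J·C⁻¹·s·m⁻² = kg·s⁻²·A⁻¹
  (14.15 1/s²) × (328 kg):  [s⁻²] · [kg] = kg·s⁻²
kg·s⁻²·A⁻¹ ≠ kg·s⁻², so they cannot be added.

No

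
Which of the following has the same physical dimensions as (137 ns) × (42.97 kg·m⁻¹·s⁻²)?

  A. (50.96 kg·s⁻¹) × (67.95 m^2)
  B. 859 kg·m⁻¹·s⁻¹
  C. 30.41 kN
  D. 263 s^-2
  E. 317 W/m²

B.

Reference: [s] · [kg·m⁻¹·s⁻²] = kg·m⁻¹·s⁻¹.
Each option:
  A. [kg·s⁻¹] · [m²] = kg·m²·s⁻¹
  B. kg·m⁻¹·s⁻¹  ← same
  C. N = kg·m·s⁻²
  D. s⁻²
  E. W·m⁻² = J·s⁻¹·m⁻² = kg·s⁻³
Only B. matches kg·m⁻¹·s⁻¹.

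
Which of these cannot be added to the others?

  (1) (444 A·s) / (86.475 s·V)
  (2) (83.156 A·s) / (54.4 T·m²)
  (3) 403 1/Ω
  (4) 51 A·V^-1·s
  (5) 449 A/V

(4)

Reduce each to base SI dimensions:
  (1) [s·A] / [kg·m²·s⁻²·A⁻¹] = kg⁻¹·m⁻²·s³·A²
  (2) [s·A] / [kg·m²·s⁻²·A⁻¹] = kg⁻¹·m⁻²·s³·A²
  (3) Ω⁻¹ = (V·A⁻¹)⁻¹ = kg⁻¹·m⁻²·s³·A²
  (4) A·s·V⁻¹ = A·s·(J·C⁻¹)⁻¹ = kg⁻¹·m⁻²·s⁴·A²
  (5) A·V⁻¹ = A·(J·C⁻¹)⁻¹ = kg⁻¹·m⁻²·s³·A²
All reduce to kg⁻¹·m⁻²·s³·A² except (4), which is kg⁻¹·m⁻²·s⁴·A².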